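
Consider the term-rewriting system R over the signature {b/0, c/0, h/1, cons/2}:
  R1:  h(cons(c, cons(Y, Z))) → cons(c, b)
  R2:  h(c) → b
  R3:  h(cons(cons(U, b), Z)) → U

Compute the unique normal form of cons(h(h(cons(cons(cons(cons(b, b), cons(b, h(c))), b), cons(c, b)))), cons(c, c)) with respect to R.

1. cons(h(h(cons(cons(cons(cons(b, b), cons(b, h(c))), b), cons(c, b)))), cons(c, c))  →  cons(h(cons(cons(b, b), cons(b, h(c)))), cons(c, c))   [R3 at 1.1]
2. cons(h(cons(cons(b, b), cons(b, h(c)))), cons(c, c))  →  cons(b, cons(c, c))   [R3 at 1]

cons(b, cons(c, c))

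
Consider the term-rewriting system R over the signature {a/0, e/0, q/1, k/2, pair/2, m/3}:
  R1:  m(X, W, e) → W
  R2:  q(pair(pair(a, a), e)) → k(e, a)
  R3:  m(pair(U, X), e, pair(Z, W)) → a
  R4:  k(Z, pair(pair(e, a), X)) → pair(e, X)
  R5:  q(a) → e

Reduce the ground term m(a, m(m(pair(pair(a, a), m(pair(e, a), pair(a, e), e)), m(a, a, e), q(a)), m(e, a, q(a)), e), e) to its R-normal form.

a

1. m(a, m(m(pair(pair(a, a), m(pair(e, a), pair(a, e), e)), m(a, a, e), q(a)), m(e, a, q(a)), e), e)  →  m(m(pair(pair(a, a), m(pair(e, a), pair(a, e), e)), m(a, a, e), q(a)), m(e, a, q(a)), e)   [R1 at ε]
2. m(m(pair(pair(a, a), m(pair(e, a), pair(a, e), e)), m(a, a, e), q(a)), m(e, a, q(a)), e)  →  m(e, a, q(a))   [R1 at ε]
3. m(e, a, q(a))  →  m(e, a, e)   [R5 at 3]
4. m(e, a, e)  →  a   [R1 at ε]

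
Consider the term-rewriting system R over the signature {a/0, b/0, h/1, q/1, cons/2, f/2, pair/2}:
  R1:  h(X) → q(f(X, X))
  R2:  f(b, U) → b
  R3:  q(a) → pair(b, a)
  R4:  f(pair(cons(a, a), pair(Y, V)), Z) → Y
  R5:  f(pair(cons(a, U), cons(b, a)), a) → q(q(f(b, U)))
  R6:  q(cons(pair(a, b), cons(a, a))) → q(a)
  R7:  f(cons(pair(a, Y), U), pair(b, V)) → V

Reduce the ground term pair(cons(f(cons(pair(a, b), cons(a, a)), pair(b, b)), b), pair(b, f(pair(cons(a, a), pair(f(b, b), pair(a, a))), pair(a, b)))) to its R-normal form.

pair(cons(b, b), pair(b, b))

1. pair(cons(f(cons(pair(a, b), cons(a, a)), pair(b, b)), b), pair(b, f(pair(cons(a, a), pair(f(b, b), pair(a, a))), pair(a, b))))  →  pair(cons(b, b), pair(b, f(pair(cons(a, a), pair(f(b, b), pair(a, a))), pair(a, b))))   [R7 at 1.1]
2. pair(cons(b, b), pair(b, f(pair(cons(a, a), pair(f(b, b), pair(a, a))), pair(a, b))))  →  pair(cons(b, b), pair(b, f(b, b)))   [R4 at 2.2]
3. pair(cons(b, b), pair(b, f(b, b)))  →  pair(cons(b, b), pair(b, b))   [R2 at 2.2]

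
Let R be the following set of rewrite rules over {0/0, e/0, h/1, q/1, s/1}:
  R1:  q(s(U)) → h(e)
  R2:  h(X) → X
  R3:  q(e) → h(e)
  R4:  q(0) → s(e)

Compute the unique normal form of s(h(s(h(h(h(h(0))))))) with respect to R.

1. s(h(s(h(h(h(h(0)))))))  →  s(s(h(h(h(h(0))))))   [R2 at 1]
2. s(s(h(h(h(h(0))))))  →  s(s(h(h(h(0)))))   [R2 at 1.1]
3. s(s(h(h(h(0)))))  →  s(s(h(h(0))))   [R2 at 1.1]
4. s(s(h(h(0))))  →  s(s(h(0)))   [R2 at 1.1]
5. s(s(h(0)))  →  s(s(0))   [R2 at 1.1]

s(s(0))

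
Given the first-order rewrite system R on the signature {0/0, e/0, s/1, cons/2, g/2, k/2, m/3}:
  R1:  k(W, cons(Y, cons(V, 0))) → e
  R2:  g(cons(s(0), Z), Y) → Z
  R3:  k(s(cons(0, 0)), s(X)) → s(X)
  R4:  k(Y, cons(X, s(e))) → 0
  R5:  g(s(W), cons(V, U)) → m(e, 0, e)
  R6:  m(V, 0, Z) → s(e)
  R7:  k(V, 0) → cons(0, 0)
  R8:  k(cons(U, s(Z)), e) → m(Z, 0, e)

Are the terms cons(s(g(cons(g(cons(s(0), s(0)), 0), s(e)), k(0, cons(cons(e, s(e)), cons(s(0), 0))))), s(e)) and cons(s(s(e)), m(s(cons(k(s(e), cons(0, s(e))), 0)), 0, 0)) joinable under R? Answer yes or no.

yes — NF(t₁) = cons(s(s(e)), s(e)), NF(t₂) = cons(s(s(e)), s(e))

Reduce t₁ = cons(s(g(cons(g(cons(s(0), s(0)), 0), s(e)), k(0, cons(cons(e, s(e)), cons(s(0), 0))))), s(e)):
1. cons(s(g(cons(g(cons(s(0), s(0)), 0), s(e)), k(0, cons(cons(e, s(e)), cons(s(0), 0))))), s(e))  →  cons(s(g(cons(s(0), s(e)), k(0, cons(cons(e, s(e)), cons(s(0), 0))))), s(e))   [R2 at 1.1.1.1]
2. cons(s(g(cons(s(0), s(e)), k(0, cons(cons(e, s(e)), cons(s(0), 0))))), s(e))  →  cons(s(s(e)), s(e))   [R2 at 1.1]

Reduce t₂ = cons(s(s(e)), m(s(cons(k(s(e), cons(0, s(e))), 0)), 0, 0)):
1. cons(s(s(e)), m(s(cons(k(s(e), cons(0, s(e))), 0)), 0, 0))  →  cons(s(s(e)), s(e))   [R6 at 2]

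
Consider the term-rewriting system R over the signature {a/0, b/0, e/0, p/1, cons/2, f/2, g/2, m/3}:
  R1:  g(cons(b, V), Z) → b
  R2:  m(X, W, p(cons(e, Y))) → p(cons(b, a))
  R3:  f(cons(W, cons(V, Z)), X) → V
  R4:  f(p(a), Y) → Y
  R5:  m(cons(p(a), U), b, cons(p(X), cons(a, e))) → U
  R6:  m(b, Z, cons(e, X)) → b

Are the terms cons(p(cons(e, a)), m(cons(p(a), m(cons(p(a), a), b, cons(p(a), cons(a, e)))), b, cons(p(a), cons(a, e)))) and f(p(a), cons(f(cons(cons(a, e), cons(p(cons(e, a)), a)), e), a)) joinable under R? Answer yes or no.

Reduce t₁ = cons(p(cons(e, a)), m(cons(p(a), m(cons(p(a), a), b, cons(p(a), cons(a, e)))), b, cons(p(a), cons(a, e)))):
1. cons(p(cons(e, a)), m(cons(p(a), m(cons(p(a), a), b, cons(p(a), cons(a, e)))), b, cons(p(a), cons(a, e))))  →  cons(p(cons(e, a)), m(cons(p(a), a), b, cons(p(a), cons(a, e))))   [R5 at 2]
2. cons(p(cons(e, a)), m(cons(p(a), a), b, cons(p(a), cons(a, e))))  →  cons(p(cons(e, a)), a)   [R5 at 2]

Reduce t₂ = f(p(a), cons(f(cons(cons(a, e), cons(p(cons(e, a)), a)), e), a)):
1. f(p(a), cons(f(cons(cons(a, e), cons(p(cons(e, a)), a)), e), a))  →  cons(f(cons(cons(a, e), cons(p(cons(e, a)), a)), e), a)   [R4 at ε]
2. cons(f(cons(cons(a, e), cons(p(cons(e, a)), a)), e), a)  →  cons(p(cons(e, a)), a)   [R3 at 1]

yes — NF(t₁) = cons(p(cons(e, a)), a), NF(t₂) = cons(p(cons(e, a)), a)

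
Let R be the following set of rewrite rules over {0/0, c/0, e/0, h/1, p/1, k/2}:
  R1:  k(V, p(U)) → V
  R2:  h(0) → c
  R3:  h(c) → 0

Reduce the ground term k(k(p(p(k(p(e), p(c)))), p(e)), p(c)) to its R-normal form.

p(p(p(e)))

1. k(k(p(p(k(p(e), p(c)))), p(e)), p(c))  →  k(p(p(k(p(e), p(c)))), p(e))   [R1 at ε]
2. k(p(p(k(p(e), p(c)))), p(e))  →  p(p(k(p(e), p(c))))   [R1 at ε]
3. p(p(k(p(e), p(c))))  →  p(p(p(e)))   [R1 at 1.1]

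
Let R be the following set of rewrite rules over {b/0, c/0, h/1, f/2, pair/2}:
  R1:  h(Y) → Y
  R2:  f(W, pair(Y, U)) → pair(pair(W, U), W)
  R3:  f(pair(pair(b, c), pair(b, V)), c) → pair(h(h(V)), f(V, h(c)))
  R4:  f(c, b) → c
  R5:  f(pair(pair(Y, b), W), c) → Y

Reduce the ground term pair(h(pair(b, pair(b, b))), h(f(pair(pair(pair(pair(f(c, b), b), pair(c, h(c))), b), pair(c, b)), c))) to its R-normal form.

pair(pair(b, pair(b, b)), pair(pair(c, b), pair(c, c)))

1. pair(h(pair(b, pair(b, b))), h(f(pair(pair(pair(pair(f(c, b), b), pair(c, h(c))), b), pair(c, b)), c)))  →  pair(pair(b, pair(b, b)), h(f(pair(pair(pair(pair(f(c, b), b), pair(c, h(c))), b), pair(c, b)), c)))   [R1 at 1]
2. pair(pair(b, pair(b, b)), h(f(pair(pair(pair(pair(f(c, b), b), pair(c, h(c))), b), pair(c, b)), c)))  →  pair(pair(b, pair(b, b)), f(pair(pair(pair(pair(f(c, b), b), pair(c, h(c))), b), pair(c, b)), c))   [R1 at 2]
3. pair(pair(b, pair(b, b)), f(pair(pair(pair(pair(f(c, b), b), pair(c, h(c))), b), pair(c, b)), c))  →  pair(pair(b, pair(b, b)), pair(pair(f(c, b), b), pair(c, h(c))))   [R5 at 2]
4. pair(pair(b, pair(b, b)), pair(pair(f(c, b), b), pair(c, h(c))))  →  pair(pair(b, pair(b, b)), pair(pair(c, b), pair(c, h(c))))   [R4 at 2.1.1]
5. pair(pair(b, pair(b, b)), pair(pair(c, b), pair(c, h(c))))  →  pair(pair(b, pair(b, b)), pair(pair(c, b), pair(c, c)))   [R1 at 2.2.2]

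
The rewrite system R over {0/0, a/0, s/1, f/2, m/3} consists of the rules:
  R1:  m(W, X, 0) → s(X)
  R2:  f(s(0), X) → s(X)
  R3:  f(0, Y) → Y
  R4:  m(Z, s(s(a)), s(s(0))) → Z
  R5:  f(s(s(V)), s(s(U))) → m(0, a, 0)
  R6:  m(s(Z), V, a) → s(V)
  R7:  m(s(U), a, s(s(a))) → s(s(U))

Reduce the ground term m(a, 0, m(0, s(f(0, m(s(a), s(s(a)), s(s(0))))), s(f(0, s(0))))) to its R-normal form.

s(0)

1. m(a, 0, m(0, s(f(0, m(s(a), s(s(a)), s(s(0))))), s(f(0, s(0)))))  →  m(a, 0, m(0, s(m(s(a), s(s(a)), s(s(0)))), s(f(0, s(0)))))   [R3 at 3.2.1]
2. m(a, 0, m(0, s(m(s(a), s(s(a)), s(s(0)))), s(f(0, s(0)))))  →  m(a, 0, m(0, s(s(a)), s(f(0, s(0)))))   [R4 at 3.2.1]
3. m(a, 0, m(0, s(s(a)), s(f(0, s(0)))))  →  m(a, 0, m(0, s(s(a)), s(s(0))))   [R3 at 3.3.1]
4. m(a, 0, m(0, s(s(a)), s(s(0))))  →  m(a, 0, 0)   [R4 at 3]
5. m(a, 0, 0)  →  s(0)   [R1 at ε]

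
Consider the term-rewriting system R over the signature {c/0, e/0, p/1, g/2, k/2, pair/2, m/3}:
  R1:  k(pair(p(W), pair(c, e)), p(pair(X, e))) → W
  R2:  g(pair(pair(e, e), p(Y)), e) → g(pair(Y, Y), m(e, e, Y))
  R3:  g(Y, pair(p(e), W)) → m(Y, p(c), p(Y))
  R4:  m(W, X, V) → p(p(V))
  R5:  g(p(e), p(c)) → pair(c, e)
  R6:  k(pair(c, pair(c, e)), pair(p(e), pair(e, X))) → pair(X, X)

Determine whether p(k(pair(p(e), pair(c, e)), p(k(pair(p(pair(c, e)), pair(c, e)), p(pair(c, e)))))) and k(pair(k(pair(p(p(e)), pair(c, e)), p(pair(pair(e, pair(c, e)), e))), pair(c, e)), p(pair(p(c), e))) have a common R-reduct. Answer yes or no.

no — NF(t₁) = p(e), NF(t₂) = e

Reduce t₁ = p(k(pair(p(e), pair(c, e)), p(k(pair(p(pair(c, e)), pair(c, e)), p(pair(c, e)))))):
1. p(k(pair(p(e), pair(c, e)), p(k(pair(p(pair(c, e)), pair(c, e)), p(pair(c, e))))))  →  p(k(pair(p(e), pair(c, e)), p(pair(c, e))))   [R1 at 1.2.1]
2. p(k(pair(p(e), pair(c, e)), p(pair(c, e))))  →  p(e)   [R1 at 1]

Reduce t₂ = k(pair(k(pair(p(p(e)), pair(c, e)), p(pair(pair(e, pair(c, e)), e))), pair(c, e)), p(pair(p(c), e))):
1. k(pair(k(pair(p(p(e)), pair(c, e)), p(pair(pair(e, pair(c, e)), e))), pair(c, e)), p(pair(p(c), e)))  →  k(pair(p(e), pair(c, e)), p(pair(p(c), e)))   [R1 at 1.1]
2. k(pair(p(e), pair(c, e)), p(pair(p(c), e)))  →  e   [R1 at ε]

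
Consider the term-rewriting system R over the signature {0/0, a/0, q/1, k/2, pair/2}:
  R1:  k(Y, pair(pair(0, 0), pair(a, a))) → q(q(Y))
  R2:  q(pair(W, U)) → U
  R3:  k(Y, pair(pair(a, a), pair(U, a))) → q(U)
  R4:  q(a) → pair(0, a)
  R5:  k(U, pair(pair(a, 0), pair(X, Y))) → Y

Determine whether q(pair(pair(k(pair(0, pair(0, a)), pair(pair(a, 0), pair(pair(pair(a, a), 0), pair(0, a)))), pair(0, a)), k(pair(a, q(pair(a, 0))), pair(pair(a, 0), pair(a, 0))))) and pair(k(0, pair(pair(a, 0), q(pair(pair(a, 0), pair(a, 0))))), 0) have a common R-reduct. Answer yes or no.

Reduce t₁ = q(pair(pair(k(pair(0, pair(0, a)), pair(pair(a, 0), pair(pair(pair(a, a), 0), pair(0, a)))), pair(0, a)), k(pair(a, q(pair(a, 0))), pair(pair(a, 0), pair(a, 0))))):
1. q(pair(pair(k(pair(0, pair(0, a)), pair(pair(a, 0), pair(pair(pair(a, a), 0), pair(0, a)))), pair(0, a)), k(pair(a, q(pair(a, 0))), pair(pair(a, 0), pair(a, 0)))))  →  k(pair(a, q(pair(a, 0))), pair(pair(a, 0), pair(a, 0)))   [R2 at ε]
2. k(pair(a, q(pair(a, 0))), pair(pair(a, 0), pair(a, 0)))  →  0   [R5 at ε]

Reduce t₂ = pair(k(0, pair(pair(a, 0), q(pair(pair(a, 0), pair(a, 0))))), 0):
1. pair(k(0, pair(pair(a, 0), q(pair(pair(a, 0), pair(a, 0))))), 0)  →  pair(k(0, pair(pair(a, 0), pair(a, 0))), 0)   [R2 at 1.2.2]
2. pair(k(0, pair(pair(a, 0), pair(a, 0))), 0)  →  pair(0, 0)   [R5 at 1]

no — NF(t₁) = 0, NF(t₂) = pair(0, 0)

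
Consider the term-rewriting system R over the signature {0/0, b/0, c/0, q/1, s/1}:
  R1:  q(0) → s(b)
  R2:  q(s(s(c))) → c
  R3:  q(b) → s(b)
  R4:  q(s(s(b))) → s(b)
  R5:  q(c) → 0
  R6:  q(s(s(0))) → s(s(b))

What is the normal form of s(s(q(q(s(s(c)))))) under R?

s(s(0))

1. s(s(q(q(s(s(c))))))  →  s(s(q(c)))   [R2 at 1.1.1]
2. s(s(q(c)))  →  s(s(0))   [R5 at 1.1]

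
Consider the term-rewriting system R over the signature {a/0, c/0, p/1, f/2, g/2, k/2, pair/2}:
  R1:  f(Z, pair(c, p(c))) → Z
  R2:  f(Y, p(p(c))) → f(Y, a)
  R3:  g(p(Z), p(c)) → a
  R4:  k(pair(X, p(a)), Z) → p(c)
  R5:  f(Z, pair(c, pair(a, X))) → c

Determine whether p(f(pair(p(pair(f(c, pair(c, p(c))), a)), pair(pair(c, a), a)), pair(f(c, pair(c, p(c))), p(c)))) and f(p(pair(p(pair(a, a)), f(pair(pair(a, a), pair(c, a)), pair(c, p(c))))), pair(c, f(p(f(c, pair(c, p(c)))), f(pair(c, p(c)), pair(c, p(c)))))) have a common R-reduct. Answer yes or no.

Reduce t₁ = p(f(pair(p(pair(f(c, pair(c, p(c))), a)), pair(pair(c, a), a)), pair(f(c, pair(c, p(c))), p(c)))):
1. p(f(pair(p(pair(f(c, pair(c, p(c))), a)), pair(pair(c, a), a)), pair(f(c, pair(c, p(c))), p(c))))  →  p(f(pair(p(pair(c, a)), pair(pair(c, a), a)), pair(f(c, pair(c, p(c))), p(c))))   [R1 at 1.1.1.1.1]
2. p(f(pair(p(pair(c, a)), pair(pair(c, a), a)), pair(f(c, pair(c, p(c))), p(c))))  →  p(f(pair(p(pair(c, a)), pair(pair(c, a), a)), pair(c, p(c))))   [R1 at 1.2.1]
3. p(f(pair(p(pair(c, a)), pair(pair(c, a), a)), pair(c, p(c))))  →  p(pair(p(pair(c, a)), pair(pair(c, a), a)))   [R1 at 1]

Reduce t₂ = f(p(pair(p(pair(a, a)), f(pair(pair(a, a), pair(c, a)), pair(c, p(c))))), pair(c, f(p(f(c, pair(c, p(c)))), f(pair(c, p(c)), pair(c, p(c)))))):
1. f(p(pair(p(pair(a, a)), f(pair(pair(a, a), pair(c, a)), pair(c, p(c))))), pair(c, f(p(f(c, pair(c, p(c)))), f(pair(c, p(c)), pair(c, p(c))))))  →  f(p(pair(p(pair(a, a)), pair(pair(a, a), pair(c, a)))), pair(c, f(p(f(c, pair(c, p(c)))), f(pair(c, p(c)), pair(c, p(c))))))   [R1 at 1.1.2]
2. f(p(pair(p(pair(a, a)), pair(pair(a, a), pair(c, a)))), pair(c, f(p(f(c, pair(c, p(c)))), f(pair(c, p(c)), pair(c, p(c))))))  →  f(p(pair(p(pair(a, a)), pair(pair(a, a), pair(c, a)))), pair(c, f(p(c), f(pair(c, p(c)), pair(c, p(c))))))   [R1 at 2.2.1.1]
3. f(p(pair(p(pair(a, a)), pair(pair(a, a), pair(c, a)))), pair(c, f(p(c), f(pair(c, p(c)), pair(c, p(c))))))  →  f(p(pair(p(pair(a, a)), pair(pair(a, a), pair(c, a)))), pair(c, f(p(c), pair(c, p(c)))))   [R1 at 2.2.2]
4. f(p(pair(p(pair(a, a)), pair(pair(a, a), pair(c, a)))), pair(c, f(p(c), pair(c, p(c)))))  →  f(p(pair(p(pair(a, a)), pair(pair(a, a), pair(c, a)))), pair(c, p(c)))   [R1 at 2.2]
5. f(p(pair(p(pair(a, a)), pair(pair(a, a), pair(c, a)))), pair(c, p(c)))  →  p(pair(p(pair(a, a)), pair(pair(a, a), pair(c, a))))   [R1 at ε]

no — NF(t₁) = p(pair(p(pair(c, a)), pair(pair(c, a), a))), NF(t₂) = p(pair(p(pair(a, a)), pair(pair(a, a), pair(c, a))))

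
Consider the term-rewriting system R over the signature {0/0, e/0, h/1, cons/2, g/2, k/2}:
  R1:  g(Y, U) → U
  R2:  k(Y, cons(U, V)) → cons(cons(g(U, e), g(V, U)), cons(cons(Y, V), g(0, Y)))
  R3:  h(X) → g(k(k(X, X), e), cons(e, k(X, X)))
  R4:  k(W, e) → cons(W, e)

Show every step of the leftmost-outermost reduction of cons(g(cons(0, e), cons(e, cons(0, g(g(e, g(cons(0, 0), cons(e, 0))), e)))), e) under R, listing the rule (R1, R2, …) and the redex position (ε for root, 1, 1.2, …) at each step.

cons(cons(e, cons(0, e)), e)

1. cons(g(cons(0, e), cons(e, cons(0, g(g(e, g(cons(0, 0), cons(e, 0))), e)))), e)  →  cons(cons(e, cons(0, g(g(e, g(cons(0, 0), cons(e, 0))), e))), e)   [R1 at 1]
2. cons(cons(e, cons(0, g(g(e, g(cons(0, 0), cons(e, 0))), e))), e)  →  cons(cons(e, cons(0, e)), e)   [R1 at 1.2.2]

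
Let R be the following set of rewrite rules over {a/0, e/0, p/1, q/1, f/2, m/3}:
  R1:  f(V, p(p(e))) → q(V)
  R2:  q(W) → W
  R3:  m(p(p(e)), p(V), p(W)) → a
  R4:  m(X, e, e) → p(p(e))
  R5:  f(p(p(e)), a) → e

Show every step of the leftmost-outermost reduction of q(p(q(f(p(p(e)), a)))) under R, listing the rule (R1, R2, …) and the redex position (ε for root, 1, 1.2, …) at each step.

p(e)

1. q(p(q(f(p(p(e)), a))))  →  p(q(f(p(p(e)), a)))   [R2 at ε]
2. p(q(f(p(p(e)), a)))  →  p(f(p(p(e)), a))   [R2 at 1]
3. p(f(p(p(e)), a))  →  p(e)   [R5 at 1]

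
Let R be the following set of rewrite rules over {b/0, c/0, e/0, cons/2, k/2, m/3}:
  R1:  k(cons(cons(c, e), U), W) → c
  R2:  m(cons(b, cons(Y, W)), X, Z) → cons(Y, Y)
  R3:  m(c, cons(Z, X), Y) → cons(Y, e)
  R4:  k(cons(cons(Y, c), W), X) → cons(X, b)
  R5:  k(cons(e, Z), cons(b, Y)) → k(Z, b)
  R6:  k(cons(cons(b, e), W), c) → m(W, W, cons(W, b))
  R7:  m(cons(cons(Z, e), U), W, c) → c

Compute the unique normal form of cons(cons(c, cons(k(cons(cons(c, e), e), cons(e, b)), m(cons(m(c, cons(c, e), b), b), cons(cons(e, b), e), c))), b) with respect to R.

cons(cons(c, cons(c, c)), b)

1. cons(cons(c, cons(k(cons(cons(c, e), e), cons(e, b)), m(cons(m(c, cons(c, e), b), b), cons(cons(e, b), e), c))), b)  →  cons(cons(c, cons(c, m(cons(m(c, cons(c, e), b), b), cons(cons(e, b), e), c))), b)   [R1 at 1.2.1]
2. cons(cons(c, cons(c, m(cons(m(c, cons(c, e), b), b), cons(cons(e, b), e), c))), b)  →  cons(cons(c, cons(c, m(cons(cons(b, e), b), cons(cons(e, b), e), c))), b)   [R3 at 1.2.2.1.1]
3. cons(cons(c, cons(c, m(cons(cons(b, e), b), cons(cons(e, b), e), c))), b)  →  cons(cons(c, cons(c, c)), b)   [R7 at 1.2.2]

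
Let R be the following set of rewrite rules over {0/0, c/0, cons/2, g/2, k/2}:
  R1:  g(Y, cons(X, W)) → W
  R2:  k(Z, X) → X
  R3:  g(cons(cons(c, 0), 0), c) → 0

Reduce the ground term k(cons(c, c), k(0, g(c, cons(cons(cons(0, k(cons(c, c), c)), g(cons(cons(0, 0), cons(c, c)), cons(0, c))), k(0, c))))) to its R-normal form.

1. k(cons(c, c), k(0, g(c, cons(cons(cons(0, k(cons(c, c), c)), g(cons(cons(0, 0), cons(c, c)), cons(0, c))), k(0, c)))))  →  k(0, g(c, cons(cons(cons(0, k(cons(c, c), c)), g(cons(cons(0, 0), cons(c, c)), cons(0, c))), k(0, c))))   [R2 at ε]
2. k(0, g(c, cons(cons(cons(0, k(cons(c, c), c)), g(cons(cons(0, 0), cons(c, c)), cons(0, c))), k(0, c))))  →  g(c, cons(cons(cons(0, k(cons(c, c), c)), g(cons(cons(0, 0), cons(c, c)), cons(0, c))), k(0, c)))   [R2 at ε]
3. g(c, cons(cons(cons(0, k(cons(c, c), c)), g(cons(cons(0, 0), cons(c, c)), cons(0, c))), k(0, c)))  →  k(0, c)   [R1 at ε]
4. k(0, c)  →  c   [R2 at ε]

c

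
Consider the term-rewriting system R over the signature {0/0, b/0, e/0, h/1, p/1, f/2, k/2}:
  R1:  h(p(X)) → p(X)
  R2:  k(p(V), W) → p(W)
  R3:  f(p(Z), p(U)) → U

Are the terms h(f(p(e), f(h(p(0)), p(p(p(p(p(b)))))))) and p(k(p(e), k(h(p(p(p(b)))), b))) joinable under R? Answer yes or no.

yes — NF(t₁) = p(p(p(b))), NF(t₂) = p(p(p(b)))

Reduce t₁ = h(f(p(e), f(h(p(0)), p(p(p(p(p(b)))))))):
1. h(f(p(e), f(h(p(0)), p(p(p(p(p(b))))))))  →  h(f(p(e), f(p(0), p(p(p(p(p(b))))))))   [R1 at 1.2.1]
2. h(f(p(e), f(p(0), p(p(p(p(p(b))))))))  →  h(f(p(e), p(p(p(p(b))))))   [R3 at 1.2]
3. h(f(p(e), p(p(p(p(b))))))  →  h(p(p(p(b))))   [R3 at 1]
4. h(p(p(p(b))))  →  p(p(p(b)))   [R1 at ε]

Reduce t₂ = p(k(p(e), k(h(p(p(p(b)))), b))):
1. p(k(p(e), k(h(p(p(p(b)))), b)))  →  p(p(k(h(p(p(p(b)))), b)))   [R2 at 1]
2. p(p(k(h(p(p(p(b)))), b)))  →  p(p(k(p(p(p(b))), b)))   [R1 at 1.1.1]
3. p(p(k(p(p(p(b))), b)))  →  p(p(p(b)))   [R2 at 1.1]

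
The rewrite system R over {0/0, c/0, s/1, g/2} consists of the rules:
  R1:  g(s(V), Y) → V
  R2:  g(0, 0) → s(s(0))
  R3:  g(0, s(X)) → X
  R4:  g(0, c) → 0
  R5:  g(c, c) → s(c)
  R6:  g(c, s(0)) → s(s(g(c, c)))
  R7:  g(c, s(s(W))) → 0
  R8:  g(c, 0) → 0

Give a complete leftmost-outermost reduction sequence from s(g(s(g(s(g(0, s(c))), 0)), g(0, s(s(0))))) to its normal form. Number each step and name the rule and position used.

s(c)

1. s(g(s(g(s(g(0, s(c))), 0)), g(0, s(s(0)))))  →  s(g(s(g(0, s(c))), 0))   [R1 at 1]
2. s(g(s(g(0, s(c))), 0))  →  s(g(0, s(c)))   [R1 at 1]
3. s(g(0, s(c)))  →  s(c)   [R3 at 1]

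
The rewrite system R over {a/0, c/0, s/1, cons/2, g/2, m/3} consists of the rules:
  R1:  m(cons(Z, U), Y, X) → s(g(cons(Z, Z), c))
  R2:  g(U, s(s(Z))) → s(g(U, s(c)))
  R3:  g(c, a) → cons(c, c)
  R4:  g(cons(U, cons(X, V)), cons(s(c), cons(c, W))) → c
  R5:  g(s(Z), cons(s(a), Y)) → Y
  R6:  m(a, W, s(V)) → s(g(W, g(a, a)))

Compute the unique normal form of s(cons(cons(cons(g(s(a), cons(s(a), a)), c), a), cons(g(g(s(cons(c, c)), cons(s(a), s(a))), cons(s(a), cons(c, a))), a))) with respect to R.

1. s(cons(cons(cons(g(s(a), cons(s(a), a)), c), a), cons(g(g(s(cons(c, c)), cons(s(a), s(a))), cons(s(a), cons(c, a))), a)))  →  s(cons(cons(cons(a, c), a), cons(g(g(s(cons(c, c)), cons(s(a), s(a))), cons(s(a), cons(c, a))), a)))   [R5 at 1.1.1.1]
2. s(cons(cons(cons(a, c), a), cons(g(g(s(cons(c, c)), cons(s(a), s(a))), cons(s(a), cons(c, a))), a)))  →  s(cons(cons(cons(a, c), a), cons(g(s(a), cons(s(a), cons(c, a))), a)))   [R5 at 1.2.1.1]
3. s(cons(cons(cons(a, c), a), cons(g(s(a), cons(s(a), cons(c, a))), a)))  →  s(cons(cons(cons(a, c), a), cons(cons(c, a), a)))   [R5 at 1.2.1]

s(cons(cons(cons(a, c), a), cons(cons(c, a), a)))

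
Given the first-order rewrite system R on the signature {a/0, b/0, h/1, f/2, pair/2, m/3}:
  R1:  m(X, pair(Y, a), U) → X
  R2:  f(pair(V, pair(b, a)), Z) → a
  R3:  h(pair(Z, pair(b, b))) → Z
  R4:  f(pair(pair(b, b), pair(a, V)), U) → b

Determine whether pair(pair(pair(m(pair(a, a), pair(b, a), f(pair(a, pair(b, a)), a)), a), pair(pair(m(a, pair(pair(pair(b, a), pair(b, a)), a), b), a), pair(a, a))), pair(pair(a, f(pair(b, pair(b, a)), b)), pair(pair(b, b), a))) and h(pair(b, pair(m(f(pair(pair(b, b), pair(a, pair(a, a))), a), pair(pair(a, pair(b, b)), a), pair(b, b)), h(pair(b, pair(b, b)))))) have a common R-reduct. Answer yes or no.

Reduce t₁ = pair(pair(pair(m(pair(a, a), pair(b, a), f(pair(a, pair(b, a)), a)), a), pair(pair(m(a, pair(pair(pair(b, a), pair(b, a)), a), b), a), pair(a, a))), pair(pair(a, f(pair(b, pair(b, a)), b)), pair(pair(b, b), a))):
1. pair(pair(pair(m(pair(a, a), pair(b, a), f(pair(a, pair(b, a)), a)), a), pair(pair(m(a, pair(pair(pair(b, a), pair(b, a)), a), b), a), pair(a, a))), pair(pair(a, f(pair(b, pair(b, a)), b)), pair(pair(b, b), a)))  →  pair(pair(pair(pair(a, a), a), pair(pair(m(a, pair(pair(pair(b, a), pair(b, a)), a), b), a), pair(a, a))), pair(pair(a, f(pair(b, pair(b, a)), b)), pair(pair(b, b), a)))   [R1 at 1.1.1]
2. pair(pair(pair(pair(a, a), a), pair(pair(m(a, pair(pair(pair(b, a), pair(b, a)), a), b), a), pair(a, a))), pair(pair(a, f(pair(b, pair(b, a)), b)), pair(pair(b, b), a)))  →  pair(pair(pair(pair(a, a), a), pair(pair(a, a), pair(a, a))), pair(pair(a, f(pair(b, pair(b, a)), b)), pair(pair(b, b), a)))   [R1 at 1.2.1.1]
3. pair(pair(pair(pair(a, a), a), pair(pair(a, a), pair(a, a))), pair(pair(a, f(pair(b, pair(b, a)), b)), pair(pair(b, b), a)))  →  pair(pair(pair(pair(a, a), a), pair(pair(a, a), pair(a, a))), pair(pair(a, a), pair(pair(b, b), a)))   [R2 at 2.1.2]

Reduce t₂ = h(pair(b, pair(m(f(pair(pair(b, b), pair(a, pair(a, a))), a), pair(pair(a, pair(b, b)), a), pair(b, b)), h(pair(b, pair(b, b)))))):
1. h(pair(b, pair(m(f(pair(pair(b, b), pair(a, pair(a, a))), a), pair(pair(a, pair(b, b)), a), pair(b, b)), h(pair(b, pair(b, b))))))  →  h(pair(b, pair(f(pair(pair(b, b), pair(a, pair(a, a))), a), h(pair(b, pair(b, b))))))   [R1 at 1.2.1]
2. h(pair(b, pair(f(pair(pair(b, b), pair(a, pair(a, a))), a), h(pair(b, pair(b, b))))))  →  h(pair(b, pair(b, h(pair(b, pair(b, b))))))   [R4 at 1.2.1]
3. h(pair(b, pair(b, h(pair(b, pair(b, b))))))  →  h(pair(b, pair(b, b)))   [R3 at 1.2.2]
4. h(pair(b, pair(b, b)))  →  b   [R3 at ε]

no — NF(t₁) = pair(pair(pair(pair(a, a), a), pair(pair(a, a), pair(a, a))), pair(pair(a, a), pair(pair(b, b), a))), NF(t₂) = b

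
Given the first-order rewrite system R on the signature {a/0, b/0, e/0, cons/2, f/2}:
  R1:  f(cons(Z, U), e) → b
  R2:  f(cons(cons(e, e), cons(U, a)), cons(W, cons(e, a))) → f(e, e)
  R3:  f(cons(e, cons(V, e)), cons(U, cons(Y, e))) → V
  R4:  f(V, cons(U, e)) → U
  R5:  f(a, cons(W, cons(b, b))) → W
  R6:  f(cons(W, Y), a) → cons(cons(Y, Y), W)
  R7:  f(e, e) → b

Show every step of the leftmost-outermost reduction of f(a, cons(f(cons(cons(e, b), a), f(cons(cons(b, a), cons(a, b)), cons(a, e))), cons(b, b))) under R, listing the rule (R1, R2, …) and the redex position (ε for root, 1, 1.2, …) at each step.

cons(cons(a, a), cons(e, b))

1. f(a, cons(f(cons(cons(e, b), a), f(cons(cons(b, a), cons(a, b)), cons(a, e))), cons(b, b)))  →  f(cons(cons(e, b), a), f(cons(cons(b, a), cons(a, b)), cons(a, e)))   [R5 at ε]
2. f(cons(cons(e, b), a), f(cons(cons(b, a), cons(a, b)), cons(a, e)))  →  f(cons(cons(e, b), a), a)   [R4 at 2]
3. f(cons(cons(e, b), a), a)  →  cons(cons(a, a), cons(e, b))   [R6 at ε]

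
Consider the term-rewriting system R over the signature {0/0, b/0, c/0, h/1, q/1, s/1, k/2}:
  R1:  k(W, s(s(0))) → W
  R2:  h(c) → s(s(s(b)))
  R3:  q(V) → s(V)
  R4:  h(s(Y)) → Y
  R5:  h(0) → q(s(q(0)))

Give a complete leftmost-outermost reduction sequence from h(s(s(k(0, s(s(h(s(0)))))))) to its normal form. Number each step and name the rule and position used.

s(0)

1. h(s(s(k(0, s(s(h(s(0))))))))  →  s(k(0, s(s(h(s(0))))))   [R4 at ε]
2. s(k(0, s(s(h(s(0))))))  →  s(k(0, s(s(0))))   [R4 at 1.2.1.1]
3. s(k(0, s(s(0))))  →  s(0)   [R1 at 1]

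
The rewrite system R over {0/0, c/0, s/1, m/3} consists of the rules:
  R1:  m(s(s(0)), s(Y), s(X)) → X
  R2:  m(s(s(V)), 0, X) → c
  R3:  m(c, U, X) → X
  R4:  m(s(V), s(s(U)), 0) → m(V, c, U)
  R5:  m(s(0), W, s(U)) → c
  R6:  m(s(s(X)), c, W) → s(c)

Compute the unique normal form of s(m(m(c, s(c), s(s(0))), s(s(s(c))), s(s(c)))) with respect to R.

s(s(c))

1. s(m(m(c, s(c), s(s(0))), s(s(s(c))), s(s(c))))  →  s(m(s(s(0)), s(s(s(c))), s(s(c))))   [R3 at 1.1]
2. s(m(s(s(0)), s(s(s(c))), s(s(c))))  →  s(s(c))   [R1 at 1]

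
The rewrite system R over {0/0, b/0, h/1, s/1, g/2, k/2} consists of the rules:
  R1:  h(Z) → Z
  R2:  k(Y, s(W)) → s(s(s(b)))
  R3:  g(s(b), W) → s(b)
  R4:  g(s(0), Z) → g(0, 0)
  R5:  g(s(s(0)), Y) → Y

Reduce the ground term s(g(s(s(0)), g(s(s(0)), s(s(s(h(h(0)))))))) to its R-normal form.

s(s(s(s(0))))

1. s(g(s(s(0)), g(s(s(0)), s(s(s(h(h(0))))))))  →  s(g(s(s(0)), s(s(s(h(h(0)))))))   [R5 at 1]
2. s(g(s(s(0)), s(s(s(h(h(0)))))))  →  s(s(s(s(h(h(0))))))   [R5 at 1]
3. s(s(s(s(h(h(0))))))  →  s(s(s(s(h(0)))))   [R1 at 1.1.1.1]
4. s(s(s(s(h(0)))))  →  s(s(s(s(0))))   [R1 at 1.1.1.1]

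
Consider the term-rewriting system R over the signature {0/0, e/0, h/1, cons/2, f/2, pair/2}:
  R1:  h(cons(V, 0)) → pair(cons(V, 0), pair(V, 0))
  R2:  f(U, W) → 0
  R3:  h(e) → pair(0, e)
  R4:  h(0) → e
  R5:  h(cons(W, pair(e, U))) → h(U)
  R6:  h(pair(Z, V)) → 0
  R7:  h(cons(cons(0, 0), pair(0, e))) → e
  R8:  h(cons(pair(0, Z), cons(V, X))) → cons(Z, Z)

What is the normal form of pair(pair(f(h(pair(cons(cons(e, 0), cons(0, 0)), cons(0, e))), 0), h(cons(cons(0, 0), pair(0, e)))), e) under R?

pair(pair(0, e), e)

1. pair(pair(f(h(pair(cons(cons(e, 0), cons(0, 0)), cons(0, e))), 0), h(cons(cons(0, 0), pair(0, e)))), e)  →  pair(pair(0, h(cons(cons(0, 0), pair(0, e)))), e)   [R2 at 1.1]
2. pair(pair(0, h(cons(cons(0, 0), pair(0, e)))), e)  →  pair(pair(0, e), e)   [R7 at 1.2]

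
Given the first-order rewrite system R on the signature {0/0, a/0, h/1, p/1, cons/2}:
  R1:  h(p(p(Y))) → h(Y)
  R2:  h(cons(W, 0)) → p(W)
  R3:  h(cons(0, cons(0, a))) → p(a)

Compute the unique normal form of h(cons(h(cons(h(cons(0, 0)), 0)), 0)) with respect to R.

1. h(cons(h(cons(h(cons(0, 0)), 0)), 0))  →  p(h(cons(h(cons(0, 0)), 0)))   [R2 at ε]
2. p(h(cons(h(cons(0, 0)), 0)))  →  p(p(h(cons(0, 0))))   [R2 at 1]
3. p(p(h(cons(0, 0))))  →  p(p(p(0)))   [R2 at 1.1]

p(p(p(0)))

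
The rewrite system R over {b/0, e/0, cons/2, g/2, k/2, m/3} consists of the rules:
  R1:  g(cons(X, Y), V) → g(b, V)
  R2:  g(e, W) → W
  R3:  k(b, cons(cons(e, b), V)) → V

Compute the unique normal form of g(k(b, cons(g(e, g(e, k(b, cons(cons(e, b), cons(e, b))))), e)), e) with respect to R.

1. g(k(b, cons(g(e, g(e, k(b, cons(cons(e, b), cons(e, b))))), e)), e)  →  g(k(b, cons(g(e, k(b, cons(cons(e, b), cons(e, b)))), e)), e)   [R2 at 1.2.1]
2. g(k(b, cons(g(e, k(b, cons(cons(e, b), cons(e, b)))), e)), e)  →  g(k(b, cons(k(b, cons(cons(e, b), cons(e, b))), e)), e)   [R2 at 1.2.1]
3. g(k(b, cons(k(b, cons(cons(e, b), cons(e, b))), e)), e)  →  g(k(b, cons(cons(e, b), e)), e)   [R3 at 1.2.1]
4. g(k(b, cons(cons(e, b), e)), e)  →  g(e, e)   [R3 at 1]
5. g(e, e)  →  e   [R2 at ε]

e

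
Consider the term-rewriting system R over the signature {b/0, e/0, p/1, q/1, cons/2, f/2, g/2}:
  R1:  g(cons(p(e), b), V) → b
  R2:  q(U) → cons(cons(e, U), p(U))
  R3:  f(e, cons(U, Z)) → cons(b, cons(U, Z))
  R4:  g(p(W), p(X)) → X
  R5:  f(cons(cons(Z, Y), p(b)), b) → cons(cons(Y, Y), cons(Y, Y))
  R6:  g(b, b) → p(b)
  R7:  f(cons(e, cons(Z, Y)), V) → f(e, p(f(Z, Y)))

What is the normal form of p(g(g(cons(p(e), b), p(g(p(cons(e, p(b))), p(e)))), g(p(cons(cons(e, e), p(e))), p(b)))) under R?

p(p(b))

1. p(g(g(cons(p(e), b), p(g(p(cons(e, p(b))), p(e)))), g(p(cons(cons(e, e), p(e))), p(b))))  →  p(g(b, g(p(cons(cons(e, e), p(e))), p(b))))   [R1 at 1.1]
2. p(g(b, g(p(cons(cons(e, e), p(e))), p(b))))  →  p(g(b, b))   [R4 at 1.2]
3. p(g(b, b))  →  p(p(b))   [R6 at 1]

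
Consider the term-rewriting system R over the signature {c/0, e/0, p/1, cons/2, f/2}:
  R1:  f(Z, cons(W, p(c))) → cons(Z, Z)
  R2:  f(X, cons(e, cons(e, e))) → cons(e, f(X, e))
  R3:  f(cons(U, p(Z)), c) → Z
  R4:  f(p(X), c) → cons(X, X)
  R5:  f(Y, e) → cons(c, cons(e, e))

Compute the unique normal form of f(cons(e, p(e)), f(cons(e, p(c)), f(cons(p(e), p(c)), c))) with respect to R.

e

1. f(cons(e, p(e)), f(cons(e, p(c)), f(cons(p(e), p(c)), c)))  →  f(cons(e, p(e)), f(cons(e, p(c)), c))   [R3 at 2.2]
2. f(cons(e, p(e)), f(cons(e, p(c)), c))  →  f(cons(e, p(e)), c)   [R3 at 2]
3. f(cons(e, p(e)), c)  →  e   [R3 at ε]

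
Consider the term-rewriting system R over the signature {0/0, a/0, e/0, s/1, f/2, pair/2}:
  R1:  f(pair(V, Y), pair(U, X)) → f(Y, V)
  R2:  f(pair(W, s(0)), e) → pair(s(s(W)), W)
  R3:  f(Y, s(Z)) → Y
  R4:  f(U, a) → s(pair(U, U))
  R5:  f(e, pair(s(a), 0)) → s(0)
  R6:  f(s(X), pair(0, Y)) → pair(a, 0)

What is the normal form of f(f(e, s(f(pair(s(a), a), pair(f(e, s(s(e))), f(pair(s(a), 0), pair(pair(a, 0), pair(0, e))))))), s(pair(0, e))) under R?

e

1. f(f(e, s(f(pair(s(a), a), pair(f(e, s(s(e))), f(pair(s(a), 0), pair(pair(a, 0), pair(0, e))))))), s(pair(0, e)))  →  f(e, s(f(pair(s(a), a), pair(f(e, s(s(e))), f(pair(s(a), 0), pair(pair(a, 0), pair(0, e)))))))   [R3 at ε]
2. f(e, s(f(pair(s(a), a), pair(f(e, s(s(e))), f(pair(s(a), 0), pair(pair(a, 0), pair(0, e)))))))  →  e   [R3 at ε]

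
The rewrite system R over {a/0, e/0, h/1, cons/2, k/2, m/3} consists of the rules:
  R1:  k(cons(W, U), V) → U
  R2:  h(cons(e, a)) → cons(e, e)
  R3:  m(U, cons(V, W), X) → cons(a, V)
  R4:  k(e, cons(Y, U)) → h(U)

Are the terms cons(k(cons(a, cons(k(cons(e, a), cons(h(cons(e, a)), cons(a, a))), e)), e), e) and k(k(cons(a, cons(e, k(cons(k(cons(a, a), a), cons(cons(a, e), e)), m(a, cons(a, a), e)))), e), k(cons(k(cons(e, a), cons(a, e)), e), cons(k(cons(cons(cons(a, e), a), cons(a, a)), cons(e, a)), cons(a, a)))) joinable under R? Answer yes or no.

yes — NF(t₁) = cons(cons(a, e), e), NF(t₂) = cons(cons(a, e), e)

Reduce t₁ = cons(k(cons(a, cons(k(cons(e, a), cons(h(cons(e, a)), cons(a, a))), e)), e), e):
1. cons(k(cons(a, cons(k(cons(e, a), cons(h(cons(e, a)), cons(a, a))), e)), e), e)  →  cons(cons(k(cons(e, a), cons(h(cons(e, a)), cons(a, a))), e), e)   [R1 at 1]
2. cons(cons(k(cons(e, a), cons(h(cons(e, a)), cons(a, a))), e), e)  →  cons(cons(a, e), e)   [R1 at 1.1]

Reduce t₂ = k(k(cons(a, cons(e, k(cons(k(cons(a, a), a), cons(cons(a, e), e)), m(a, cons(a, a), e)))), e), k(cons(k(cons(e, a), cons(a, e)), e), cons(k(cons(cons(cons(a, e), a), cons(a, a)), cons(e, a)), cons(a, a)))):
1. k(k(cons(a, cons(e, k(cons(k(cons(a, a), a), cons(cons(a, e), e)), m(a, cons(a, a), e)))), e), k(cons(k(cons(e, a), cons(a, e)), e), cons(k(cons(cons(cons(a, e), a), cons(a, a)), cons(e, a)), cons(a, a))))  →  k(cons(e, k(cons(k(cons(a, a), a), cons(cons(a, e), e)), m(a, cons(a, a), e))), k(cons(k(cons(e, a), cons(a, e)), e), cons(k(cons(cons(cons(a, e), a), cons(a, a)), cons(e, a)), cons(a, a))))   [R1 at 1]
2. k(cons(e, k(cons(k(cons(a, a), a), cons(cons(a, e), e)), m(a, cons(a, a), e))), k(cons(k(cons(e, a), cons(a, e)), e), cons(k(cons(cons(cons(a, e), a), cons(a, a)), cons(e, a)), cons(a, a))))  →  k(cons(k(cons(a, a), a), cons(cons(a, e), e)), m(a, cons(a, a), e))   [R1 at ε]
3. k(cons(k(cons(a, a), a), cons(cons(a, e), e)), m(a, cons(a, a), e))  →  cons(cons(a, e), e)   [R1 at ε]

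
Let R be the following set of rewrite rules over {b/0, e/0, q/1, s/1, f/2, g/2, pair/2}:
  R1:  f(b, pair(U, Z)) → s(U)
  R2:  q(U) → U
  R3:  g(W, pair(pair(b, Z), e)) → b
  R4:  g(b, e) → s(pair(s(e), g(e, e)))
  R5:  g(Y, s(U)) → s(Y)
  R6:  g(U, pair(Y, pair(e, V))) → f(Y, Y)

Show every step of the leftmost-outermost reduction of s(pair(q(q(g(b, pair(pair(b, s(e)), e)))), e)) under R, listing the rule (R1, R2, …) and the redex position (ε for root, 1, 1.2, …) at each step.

s(pair(b, e))

1. s(pair(q(q(g(b, pair(pair(b, s(e)), e)))), e))  →  s(pair(q(g(b, pair(pair(b, s(e)), e))), e))   [R2 at 1.1]
2. s(pair(q(g(b, pair(pair(b, s(e)), e))), e))  →  s(pair(g(b, pair(pair(b, s(e)), e)), e))   [R2 at 1.1]
3. s(pair(g(b, pair(pair(b, s(e)), e)), e))  →  s(pair(b, e))   [R3 at 1.1]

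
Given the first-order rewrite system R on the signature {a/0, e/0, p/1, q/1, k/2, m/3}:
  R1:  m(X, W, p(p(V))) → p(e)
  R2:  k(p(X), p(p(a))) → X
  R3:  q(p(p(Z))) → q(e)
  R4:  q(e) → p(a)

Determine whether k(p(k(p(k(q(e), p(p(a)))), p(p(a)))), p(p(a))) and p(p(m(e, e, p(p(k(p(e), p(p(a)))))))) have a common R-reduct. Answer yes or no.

Reduce t₁ = k(p(k(p(k(q(e), p(p(a)))), p(p(a)))), p(p(a))):
1. k(p(k(p(k(q(e), p(p(a)))), p(p(a)))), p(p(a)))  →  k(p(k(q(e), p(p(a)))), p(p(a)))   [R2 at ε]
2. k(p(k(q(e), p(p(a)))), p(p(a)))  →  k(q(e), p(p(a)))   [R2 at ε]
3. k(q(e), p(p(a)))  →  k(p(a), p(p(a)))   [R4 at 1]
4. k(p(a), p(p(a)))  →  a   [R2 at ε]

Reduce t₂ = p(p(m(e, e, p(p(k(p(e), p(p(a)))))))):
1. p(p(m(e, e, p(p(k(p(e), p(p(a))))))))  →  p(p(p(e)))   [R1 at 1.1]

no — NF(t₁) = a, NF(t₂) = p(p(p(e)))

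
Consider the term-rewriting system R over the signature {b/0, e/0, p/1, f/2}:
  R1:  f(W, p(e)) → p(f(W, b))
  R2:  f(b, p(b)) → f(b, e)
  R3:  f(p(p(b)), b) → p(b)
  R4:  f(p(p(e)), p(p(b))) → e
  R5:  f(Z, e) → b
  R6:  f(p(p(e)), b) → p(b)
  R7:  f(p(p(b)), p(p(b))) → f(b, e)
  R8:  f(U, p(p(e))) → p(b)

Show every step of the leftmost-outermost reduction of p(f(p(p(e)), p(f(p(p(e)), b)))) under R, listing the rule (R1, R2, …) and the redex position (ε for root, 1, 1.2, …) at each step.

1. p(f(p(p(e)), p(f(p(p(e)), b))))  →  p(f(p(p(e)), p(p(b))))   [R6 at 1.2.1]
2. p(f(p(p(e)), p(p(b))))  →  p(e)   [R4 at 1]

p(e)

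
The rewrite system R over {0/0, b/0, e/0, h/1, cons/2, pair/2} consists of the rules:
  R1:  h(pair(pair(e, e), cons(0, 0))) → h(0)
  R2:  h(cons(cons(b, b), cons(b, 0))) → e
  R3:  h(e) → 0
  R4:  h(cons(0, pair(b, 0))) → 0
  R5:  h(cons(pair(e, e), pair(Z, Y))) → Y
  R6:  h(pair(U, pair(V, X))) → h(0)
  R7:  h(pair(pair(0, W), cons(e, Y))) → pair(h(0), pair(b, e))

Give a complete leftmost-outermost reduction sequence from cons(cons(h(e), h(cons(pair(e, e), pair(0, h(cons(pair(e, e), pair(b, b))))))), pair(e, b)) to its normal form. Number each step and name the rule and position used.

cons(cons(0, b), pair(e, b))

1. cons(cons(h(e), h(cons(pair(e, e), pair(0, h(cons(pair(e, e), pair(b, b))))))), pair(e, b))  →  cons(cons(0, h(cons(pair(e, e), pair(0, h(cons(pair(e, e), pair(b, b))))))), pair(e, b))   [R3 at 1.1]
2. cons(cons(0, h(cons(pair(e, e), pair(0, h(cons(pair(e, e), pair(b, b))))))), pair(e, b))  →  cons(cons(0, h(cons(pair(e, e), pair(b, b)))), pair(e, b))   [R5 at 1.2]
3. cons(cons(0, h(cons(pair(e, e), pair(b, b)))), pair(e, b))  →  cons(cons(0, b), pair(e, b))   [R5 at 1.2]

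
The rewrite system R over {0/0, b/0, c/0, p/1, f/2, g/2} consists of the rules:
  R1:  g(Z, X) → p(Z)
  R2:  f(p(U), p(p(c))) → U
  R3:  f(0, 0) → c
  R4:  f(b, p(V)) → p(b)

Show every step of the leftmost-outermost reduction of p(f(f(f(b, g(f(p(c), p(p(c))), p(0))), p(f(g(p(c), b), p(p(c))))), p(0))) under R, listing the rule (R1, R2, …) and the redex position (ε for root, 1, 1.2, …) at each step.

1. p(f(f(f(b, g(f(p(c), p(p(c))), p(0))), p(f(g(p(c), b), p(p(c))))), p(0)))  →  p(f(f(f(b, p(f(p(c), p(p(c))))), p(f(g(p(c), b), p(p(c))))), p(0)))   [R1 at 1.1.1.2]
2. p(f(f(f(b, p(f(p(c), p(p(c))))), p(f(g(p(c), b), p(p(c))))), p(0)))  →  p(f(f(p(b), p(f(g(p(c), b), p(p(c))))), p(0)))   [R4 at 1.1.1]
3. p(f(f(p(b), p(f(g(p(c), b), p(p(c))))), p(0)))  →  p(f(f(p(b), p(f(p(p(c)), p(p(c))))), p(0)))   [R1 at 1.1.2.1.1]
4. p(f(f(p(b), p(f(p(p(c)), p(p(c))))), p(0)))  →  p(f(f(p(b), p(p(c))), p(0)))   [R2 at 1.1.2.1]
5. p(f(f(p(b), p(p(c))), p(0)))  →  p(f(b, p(0)))   [R2 at 1.1]
6. p(f(b, p(0)))  →  p(p(b))   [R4 at 1]

p(p(b))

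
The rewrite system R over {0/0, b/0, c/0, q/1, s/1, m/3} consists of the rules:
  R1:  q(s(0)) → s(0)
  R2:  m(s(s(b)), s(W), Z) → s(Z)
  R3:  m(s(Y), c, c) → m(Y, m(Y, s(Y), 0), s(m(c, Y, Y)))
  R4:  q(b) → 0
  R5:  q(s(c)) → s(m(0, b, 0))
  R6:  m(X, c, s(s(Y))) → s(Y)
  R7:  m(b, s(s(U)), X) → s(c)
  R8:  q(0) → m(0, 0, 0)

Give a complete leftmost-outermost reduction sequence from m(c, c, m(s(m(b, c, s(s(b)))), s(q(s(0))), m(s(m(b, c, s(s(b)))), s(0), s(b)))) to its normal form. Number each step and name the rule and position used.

s(s(b))

1. m(c, c, m(s(m(b, c, s(s(b)))), s(q(s(0))), m(s(m(b, c, s(s(b)))), s(0), s(b))))  →  m(c, c, m(s(s(b)), s(q(s(0))), m(s(m(b, c, s(s(b)))), s(0), s(b))))   [R6 at 3.1.1]
2. m(c, c, m(s(s(b)), s(q(s(0))), m(s(m(b, c, s(s(b)))), s(0), s(b))))  →  m(c, c, s(m(s(m(b, c, s(s(b)))), s(0), s(b))))   [R2 at 3]
3. m(c, c, s(m(s(m(b, c, s(s(b)))), s(0), s(b))))  →  m(c, c, s(m(s(s(b)), s(0), s(b))))   [R6 at 3.1.1.1]
4. m(c, c, s(m(s(s(b)), s(0), s(b))))  →  m(c, c, s(s(s(b))))   [R2 at 3.1]
5. m(c, c, s(s(s(b))))  →  s(s(b))   [R6 at ε]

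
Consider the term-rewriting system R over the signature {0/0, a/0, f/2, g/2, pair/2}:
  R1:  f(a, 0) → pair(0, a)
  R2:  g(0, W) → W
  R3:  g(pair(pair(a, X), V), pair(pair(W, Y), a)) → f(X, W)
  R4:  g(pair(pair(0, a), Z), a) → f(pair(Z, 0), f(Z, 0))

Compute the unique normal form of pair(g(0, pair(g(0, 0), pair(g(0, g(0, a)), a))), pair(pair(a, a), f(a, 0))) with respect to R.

1. pair(g(0, pair(g(0, 0), pair(g(0, g(0, a)), a))), pair(pair(a, a), f(a, 0)))  →  pair(pair(g(0, 0), pair(g(0, g(0, a)), a)), pair(pair(a, a), f(a, 0)))   [R2 at 1]
2. pair(pair(g(0, 0), pair(g(0, g(0, a)), a)), pair(pair(a, a), f(a, 0)))  →  pair(pair(0, pair(g(0, g(0, a)), a)), pair(pair(a, a), f(a, 0)))   [R2 at 1.1]
3. pair(pair(0, pair(g(0, g(0, a)), a)), pair(pair(a, a), f(a, 0)))  →  pair(pair(0, pair(g(0, a), a)), pair(pair(a, a), f(a, 0)))   [R2 at 1.2.1]
4. pair(pair(0, pair(g(0, a), a)), pair(pair(a, a), f(a, 0)))  →  pair(pair(0, pair(a, a)), pair(pair(a, a), f(a, 0)))   [R2 at 1.2.1]
5. pair(pair(0, pair(a, a)), pair(pair(a, a), f(a, 0)))  →  pair(pair(0, pair(a, a)), pair(pair(a, a), pair(0, a)))   [R1 at 2.2]

pair(pair(0, pair(a, a)), pair(pair(a, a), pair(0, a)))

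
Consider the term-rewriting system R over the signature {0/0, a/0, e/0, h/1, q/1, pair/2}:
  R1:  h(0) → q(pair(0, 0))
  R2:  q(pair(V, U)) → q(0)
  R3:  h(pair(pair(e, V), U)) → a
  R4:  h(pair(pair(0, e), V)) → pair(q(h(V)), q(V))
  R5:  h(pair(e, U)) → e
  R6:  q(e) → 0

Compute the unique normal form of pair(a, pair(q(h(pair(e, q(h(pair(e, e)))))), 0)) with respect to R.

pair(a, pair(0, 0))

1. pair(a, pair(q(h(pair(e, q(h(pair(e, e)))))), 0))  →  pair(a, pair(q(e), 0))   [R5 at 2.1.1]
2. pair(a, pair(q(e), 0))  →  pair(a, pair(0, 0))   [R6 at 2.1]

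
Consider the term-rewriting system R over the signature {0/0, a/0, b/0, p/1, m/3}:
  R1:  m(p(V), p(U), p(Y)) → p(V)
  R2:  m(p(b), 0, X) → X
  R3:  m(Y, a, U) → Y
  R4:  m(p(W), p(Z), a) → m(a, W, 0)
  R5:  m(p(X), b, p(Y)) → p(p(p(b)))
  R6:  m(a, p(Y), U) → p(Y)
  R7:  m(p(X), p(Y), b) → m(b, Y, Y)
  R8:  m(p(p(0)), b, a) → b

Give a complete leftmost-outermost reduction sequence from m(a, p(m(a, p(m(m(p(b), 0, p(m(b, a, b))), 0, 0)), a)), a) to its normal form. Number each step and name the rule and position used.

p(p(0))

1. m(a, p(m(a, p(m(m(p(b), 0, p(m(b, a, b))), 0, 0)), a)), a)  →  p(m(a, p(m(m(p(b), 0, p(m(b, a, b))), 0, 0)), a))   [R6 at ε]
2. p(m(a, p(m(m(p(b), 0, p(m(b, a, b))), 0, 0)), a))  →  p(p(m(m(p(b), 0, p(m(b, a, b))), 0, 0)))   [R6 at 1]
3. p(p(m(m(p(b), 0, p(m(b, a, b))), 0, 0)))  →  p(p(m(p(m(b, a, b)), 0, 0)))   [R2 at 1.1.1]
4. p(p(m(p(m(b, a, b)), 0, 0)))  →  p(p(m(p(b), 0, 0)))   [R3 at 1.1.1.1]
5. p(p(m(p(b), 0, 0)))  →  p(p(0))   [R2 at 1.1]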